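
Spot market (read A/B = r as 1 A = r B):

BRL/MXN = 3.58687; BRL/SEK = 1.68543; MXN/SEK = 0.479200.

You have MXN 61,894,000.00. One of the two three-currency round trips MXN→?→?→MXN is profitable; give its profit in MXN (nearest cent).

Profit: MXN 1,226,477.66

Profitable loop is MXN → SEK → BRL → MXN:
MXN 61,894,000.00 × 0.479200 = SEK 29,659,604.80
SEK 29,659,604.80 ÷ 1.68543 = BRL 17,597,648.55
BRL 17,597,648.55 × 3.58687 = MXN 63,120,477.66
Profit = MXN 63,120,477.66 − MXN 61,894,000.00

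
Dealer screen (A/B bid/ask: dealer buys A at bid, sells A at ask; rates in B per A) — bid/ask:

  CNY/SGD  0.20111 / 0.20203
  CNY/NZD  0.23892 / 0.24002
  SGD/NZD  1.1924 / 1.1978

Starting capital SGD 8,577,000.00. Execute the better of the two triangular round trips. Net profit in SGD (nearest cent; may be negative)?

Best loop SGD → NZD → CNY → SGD:
SGD 8,577,000.00 × 1.1924 (sell SGD at bid) = NZD 10,227,214.80
NZD 10,227,214.80 ÷ 0.24002 (buy CNY at ask) = CNY 42,609,844.18
CNY 42,609,844.18 × 0.20111 (sell CNY at bid) = SGD 8,569,265.76

Net result: SGD -7,734.24 (no profitable arbitrage after spreads)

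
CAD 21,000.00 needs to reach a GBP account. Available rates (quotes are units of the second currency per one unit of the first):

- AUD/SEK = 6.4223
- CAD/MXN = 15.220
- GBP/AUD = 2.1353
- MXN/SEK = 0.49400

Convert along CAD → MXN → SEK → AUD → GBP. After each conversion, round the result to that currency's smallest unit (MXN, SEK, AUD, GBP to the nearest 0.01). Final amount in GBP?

GBP 11,513.61

CAD 21,000.00 × 15.220 = MXN 319,620.00
MXN 319,620.00 × 0.49400 = SEK 157,892.28
SEK 157,892.28 ÷ 6.4223 = AUD 24,585.01
AUD 24,585.01 ÷ 2.1353 = GBP 11,513.61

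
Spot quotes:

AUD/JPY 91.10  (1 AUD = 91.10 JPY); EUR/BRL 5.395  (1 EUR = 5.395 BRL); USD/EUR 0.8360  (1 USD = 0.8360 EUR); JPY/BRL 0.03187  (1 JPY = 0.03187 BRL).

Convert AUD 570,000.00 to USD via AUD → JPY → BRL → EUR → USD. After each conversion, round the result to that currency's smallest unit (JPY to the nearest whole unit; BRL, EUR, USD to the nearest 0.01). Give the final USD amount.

USD 366,925.23

AUD 570,000.00 × 91.10 = JPY 51,927,000
JPY 51,927,000 × 0.03187 = BRL 1,654,913.49
BRL 1,654,913.49 ÷ 5.395 = EUR 306,749.49
EUR 306,749.49 ÷ 0.8360 = USD 366,925.23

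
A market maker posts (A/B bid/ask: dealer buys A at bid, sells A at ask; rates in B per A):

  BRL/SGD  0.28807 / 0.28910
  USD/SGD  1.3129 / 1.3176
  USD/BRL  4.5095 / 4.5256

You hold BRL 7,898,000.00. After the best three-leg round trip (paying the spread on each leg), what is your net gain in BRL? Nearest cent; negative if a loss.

Net profit: BRL 27,460.76

Best loop BRL → USD → SGD → BRL:
BRL 7,898,000.00 ÷ 4.5256 (buy USD at ask) = USD 1,745,182.96
USD 1,745,182.96 × 1.3129 (sell USD at bid) = SGD 2,291,250.71
SGD 2,291,250.71 ÷ 0.28910 (buy BRL at ask) = BRL 7,925,460.76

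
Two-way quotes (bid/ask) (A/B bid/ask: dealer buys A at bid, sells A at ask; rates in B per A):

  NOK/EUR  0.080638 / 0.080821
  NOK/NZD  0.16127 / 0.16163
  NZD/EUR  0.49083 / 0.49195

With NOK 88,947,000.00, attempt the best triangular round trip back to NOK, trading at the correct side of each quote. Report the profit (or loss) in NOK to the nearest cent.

Best loop NOK → EUR → NZD → NOK:
NOK 88,947,000.00 × 0.080638 (sell NOK at bid) = EUR 7,172,508.19
EUR 7,172,508.19 ÷ 0.49195 (buy NZD at ask) = NZD 14,579,750.35
NZD 14,579,750.35 ÷ 0.16163 (buy NOK at ask) = NOK 90,204,481.55

Net profit: NOK 1,257,481.55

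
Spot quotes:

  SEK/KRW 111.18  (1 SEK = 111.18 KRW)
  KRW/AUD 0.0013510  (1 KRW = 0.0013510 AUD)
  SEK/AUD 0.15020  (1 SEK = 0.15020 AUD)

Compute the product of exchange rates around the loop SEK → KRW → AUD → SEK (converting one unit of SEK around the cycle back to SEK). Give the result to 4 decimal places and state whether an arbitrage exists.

1.0000 (no arbitrage)

Around SEK → KRW → AUD → SEK: 1 × 111.18 × 0.0013510 ÷ 0.15020 = 1.000028
Product ≈ 1 (deviation 0.003%, within rounding noise).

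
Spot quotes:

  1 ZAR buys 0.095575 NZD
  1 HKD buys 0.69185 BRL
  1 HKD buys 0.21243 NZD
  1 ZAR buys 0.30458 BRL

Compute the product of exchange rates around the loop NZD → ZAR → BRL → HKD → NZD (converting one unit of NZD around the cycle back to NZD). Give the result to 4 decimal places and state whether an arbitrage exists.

Around NZD → ZAR → BRL → HKD → NZD: 1 ÷ 0.095575 × 0.30458 ÷ 0.69185 × 0.21243 = 0.978500
Product < 1; profitable direction is NZD → HKD → BRL → ZAR → NZD.

0.9785 (arbitrage exists)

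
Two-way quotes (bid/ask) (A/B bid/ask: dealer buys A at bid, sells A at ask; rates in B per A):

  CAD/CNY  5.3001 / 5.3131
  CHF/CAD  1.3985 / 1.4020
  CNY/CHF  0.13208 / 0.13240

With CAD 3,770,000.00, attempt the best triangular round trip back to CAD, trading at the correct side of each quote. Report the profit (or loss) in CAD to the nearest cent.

Best loop CAD → CHF → CNY → CAD:
CAD 3,770,000.00 ÷ 1.4020 (buy CHF at ask) = CHF 2,689,015.69
CHF 2,689,015.69 ÷ 0.13240 (buy CNY at ask) = CNY 20,309,786.19
CNY 20,309,786.19 ÷ 5.3131 (buy CAD at ask) = CAD 3,822,586.85

Net profit: CAD 52,586.85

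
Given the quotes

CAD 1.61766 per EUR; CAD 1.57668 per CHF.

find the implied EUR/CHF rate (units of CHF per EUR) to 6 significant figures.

EUR/CHF = 1.02599

1 EUR × 1.61766 = 1.61766 CAD
1.61766 CAD ÷ 1.57668 = 1.02599 CHF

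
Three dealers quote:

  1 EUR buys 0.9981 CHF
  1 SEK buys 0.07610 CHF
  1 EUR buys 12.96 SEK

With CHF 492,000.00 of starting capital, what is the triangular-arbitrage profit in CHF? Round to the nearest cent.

Profit: CHF 5,908.45

Profitable loop is CHF → SEK → EUR → CHF:
CHF 492,000.00 ÷ 0.07610 = SEK 6,465,177.40
SEK 6,465,177.40 ÷ 12.96 = EUR 498,856.28
EUR 498,856.28 × 0.9981 = CHF 497,908.45
Profit = CHF 497,908.45 − CHF 492,000.00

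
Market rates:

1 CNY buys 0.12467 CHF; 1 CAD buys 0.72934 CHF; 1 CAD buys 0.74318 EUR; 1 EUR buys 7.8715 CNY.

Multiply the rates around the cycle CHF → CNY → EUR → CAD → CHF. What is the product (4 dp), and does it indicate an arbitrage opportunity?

Around CHF → CNY → EUR → CAD → CHF: 1 ÷ 0.12467 ÷ 7.8715 ÷ 0.74318 × 0.72934 = 1.000038
Product ≈ 1 (deviation 0.004%, within rounding noise).

1.0000 (no arbitrage)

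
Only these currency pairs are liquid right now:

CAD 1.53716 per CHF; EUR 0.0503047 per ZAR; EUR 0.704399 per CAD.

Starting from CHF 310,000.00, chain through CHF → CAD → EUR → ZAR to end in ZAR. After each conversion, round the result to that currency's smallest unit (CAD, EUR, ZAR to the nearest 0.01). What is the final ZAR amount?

ZAR 6,672,536.16

CHF 310,000.00 × 1.53716 = CAD 476,519.60
CAD 476,519.60 × 0.704399 = EUR 335,659.93
EUR 335,659.93 ÷ 0.0503047 = ZAR 6,672,536.16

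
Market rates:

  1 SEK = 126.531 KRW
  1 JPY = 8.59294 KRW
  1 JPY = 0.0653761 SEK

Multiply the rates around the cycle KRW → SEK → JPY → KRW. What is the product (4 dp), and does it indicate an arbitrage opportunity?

Around KRW → SEK → JPY → KRW: 1 ÷ 126.531 ÷ 0.0653761 × 8.59294 = 1.038785
Product > 1; profitable direction is KRW → SEK → JPY → KRW.

1.0388 (arbitrage exists)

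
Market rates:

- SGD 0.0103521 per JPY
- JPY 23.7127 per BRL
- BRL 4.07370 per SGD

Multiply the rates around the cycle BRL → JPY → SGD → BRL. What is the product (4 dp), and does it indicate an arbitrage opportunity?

Around BRL → JPY → SGD → BRL: 1 × 23.7127 × 0.0103521 × 4.07370 = 0.999997
Product ≈ 1 (deviation 0.000%, within rounding noise).

1.0000 (no arbitrage)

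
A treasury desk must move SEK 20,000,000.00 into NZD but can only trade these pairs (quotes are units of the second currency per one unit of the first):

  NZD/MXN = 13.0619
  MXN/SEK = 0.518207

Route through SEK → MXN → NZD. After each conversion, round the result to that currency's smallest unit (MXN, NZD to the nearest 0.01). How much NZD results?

SEK 20,000,000.00 ÷ 0.518207 = MXN 38,594,615.67
MXN 38,594,615.67 ÷ 13.0619 = NZD 2,954,747.45

NZD 2,954,747.45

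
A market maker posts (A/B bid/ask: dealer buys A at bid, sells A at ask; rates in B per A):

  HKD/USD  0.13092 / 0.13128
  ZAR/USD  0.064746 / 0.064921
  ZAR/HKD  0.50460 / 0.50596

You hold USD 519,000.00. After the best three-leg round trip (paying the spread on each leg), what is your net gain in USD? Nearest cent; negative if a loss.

Best loop USD → ZAR → HKD → USD:
USD 519,000.00 ÷ 0.064921 (buy ZAR at ask) = ZAR 7,994,331.57
ZAR 7,994,331.57 × 0.50460 (sell ZAR at bid) = HKD 4,033,939.71
HKD 4,033,939.71 × 0.13092 (sell HKD at bid) = USD 528,123.39

Net profit: USD 9,123.39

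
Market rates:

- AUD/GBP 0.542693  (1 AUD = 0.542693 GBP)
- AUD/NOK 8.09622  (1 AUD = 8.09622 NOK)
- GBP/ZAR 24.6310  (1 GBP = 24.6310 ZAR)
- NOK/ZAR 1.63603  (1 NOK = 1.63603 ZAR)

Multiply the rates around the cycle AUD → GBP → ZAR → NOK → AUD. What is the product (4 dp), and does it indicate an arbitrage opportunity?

1.0092 (arbitrage exists)

Around AUD → GBP → ZAR → NOK → AUD: 1 × 0.542693 × 24.6310 ÷ 1.63603 ÷ 8.09622 = 1.009166
Product > 1; profitable direction is AUD → GBP → ZAR → NOK → AUD.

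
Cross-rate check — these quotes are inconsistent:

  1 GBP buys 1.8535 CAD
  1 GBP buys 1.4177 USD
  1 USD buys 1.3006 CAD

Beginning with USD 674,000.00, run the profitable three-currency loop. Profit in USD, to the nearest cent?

Profit: USD 3,523.55

Profitable loop is USD → GBP → CAD → USD:
USD 674,000.00 ÷ 1.4177 = GBP 475,417.93
GBP 475,417.93 × 1.8535 = CAD 881,187.13
CAD 881,187.13 ÷ 1.3006 = USD 677,523.55
Profit = USD 677,523.55 − USD 674,000.00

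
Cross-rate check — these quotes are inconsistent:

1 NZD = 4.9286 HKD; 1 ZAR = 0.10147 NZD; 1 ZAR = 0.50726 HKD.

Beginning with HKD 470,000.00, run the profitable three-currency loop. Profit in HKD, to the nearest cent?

Profitable loop is HKD → NZD → ZAR → HKD:
HKD 470,000.00 ÷ 4.9286 = NZD 95,361.77
NZD 95,361.77 ÷ 0.10147 = ZAR 939,802.56
ZAR 939,802.56 × 0.50726 = HKD 476,724.25
Profit = HKD 476,724.25 − HKD 470,000.00

Profit: HKD 6,724.25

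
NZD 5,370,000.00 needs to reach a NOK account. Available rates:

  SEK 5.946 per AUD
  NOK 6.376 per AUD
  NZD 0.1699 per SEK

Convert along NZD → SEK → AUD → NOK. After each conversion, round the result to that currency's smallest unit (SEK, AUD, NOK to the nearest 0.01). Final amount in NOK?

NZD 5,370,000.00 ÷ 0.1699 = SEK 31,606,827.55
SEK 31,606,827.55 ÷ 5.946 = AUD 5,315,645.40
AUD 5,315,645.40 × 6.376 = NOK 33,892,555.07

NOK 33,892,555.07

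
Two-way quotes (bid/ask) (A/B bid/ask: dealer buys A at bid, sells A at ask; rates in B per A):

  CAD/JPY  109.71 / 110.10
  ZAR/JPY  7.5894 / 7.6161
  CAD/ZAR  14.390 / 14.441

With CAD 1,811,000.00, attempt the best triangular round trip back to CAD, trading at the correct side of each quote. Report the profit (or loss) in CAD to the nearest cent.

Best loop CAD → JPY → ZAR → CAD:
CAD 1,811,000.00 × 109.71 (sell CAD at bid) = JPY 198,684,810
JPY 198,684,810 ÷ 7.6161 (buy ZAR at ask) = ZAR 26,087,473.90
ZAR 26,087,473.90 ÷ 14.441 (buy CAD at ask) = CAD 1,806,486.66

Net result: CAD -4,513.34 (no profitable arbitrage after spreads)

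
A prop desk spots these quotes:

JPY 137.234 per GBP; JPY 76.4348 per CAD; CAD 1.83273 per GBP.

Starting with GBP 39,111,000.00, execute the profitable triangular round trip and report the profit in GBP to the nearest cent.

Profit: GBP 812,335.70

Profitable loop is GBP → CAD → JPY → GBP:
GBP 39,111,000.00 × 1.83273 = CAD 71,679,903.03
CAD 71,679,903.03 × 76.4348 = JPY 5,478,839,052
JPY 5,478,839,052 ÷ 137.234 = GBP 39,923,335.70
Profit = GBP 39,923,335.70 − GBP 39,111,000.00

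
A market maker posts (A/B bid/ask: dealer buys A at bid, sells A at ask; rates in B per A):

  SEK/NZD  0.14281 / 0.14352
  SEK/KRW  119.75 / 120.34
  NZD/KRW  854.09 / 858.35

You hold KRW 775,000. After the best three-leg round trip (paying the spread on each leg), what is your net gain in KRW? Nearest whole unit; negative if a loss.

Best loop KRW → SEK → NZD → KRW:
KRW 775,000 ÷ 120.34 (buy SEK at ask) = SEK 6,440.09
SEK 6,440.09 × 0.14281 (sell SEK at bid) = NZD 919.71
NZD 919.71 × 854.09 (sell NZD at bid) = KRW 785,514

Net profit: KRW 10,514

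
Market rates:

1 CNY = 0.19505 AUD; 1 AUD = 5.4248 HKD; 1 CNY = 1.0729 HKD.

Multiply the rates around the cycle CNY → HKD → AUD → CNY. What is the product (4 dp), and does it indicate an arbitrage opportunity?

Around CNY → HKD → AUD → CNY: 1 × 1.0729 ÷ 5.4248 ÷ 0.19505 = 1.013980
Product > 1; profitable direction is CNY → HKD → AUD → CNY.

1.0140 (arbitrage exists)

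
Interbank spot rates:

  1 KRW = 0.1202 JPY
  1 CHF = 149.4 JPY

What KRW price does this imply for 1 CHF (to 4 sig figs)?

1 CHF × 149.4 = 149.4 JPY
149.4 JPY ÷ 0.1202 = 1242.93 KRW

CHF/KRW = 1243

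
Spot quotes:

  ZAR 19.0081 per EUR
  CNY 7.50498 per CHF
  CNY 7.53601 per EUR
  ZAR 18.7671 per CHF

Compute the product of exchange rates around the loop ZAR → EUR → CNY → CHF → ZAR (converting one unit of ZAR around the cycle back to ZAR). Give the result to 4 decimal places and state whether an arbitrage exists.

Around ZAR → EUR → CNY → CHF → ZAR: 1 ÷ 19.0081 × 7.53601 ÷ 7.50498 × 18.7671 = 0.991403
Product < 1; profitable direction is ZAR → CHF → CNY → EUR → ZAR.

0.9914 (arbitrage exists)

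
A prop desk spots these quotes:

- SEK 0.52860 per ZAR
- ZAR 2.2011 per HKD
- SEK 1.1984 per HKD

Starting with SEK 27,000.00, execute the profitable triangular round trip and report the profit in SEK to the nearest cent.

Profit: SEK 809.85

Profitable loop is SEK → ZAR → HKD → SEK:
SEK 27,000.00 ÷ 0.52860 = ZAR 51,078.32
ZAR 51,078.32 ÷ 2.2011 = HKD 23,205.82
HKD 23,205.82 × 1.1984 = SEK 27,809.85
Profit = SEK 27,809.85 − SEK 27,000.00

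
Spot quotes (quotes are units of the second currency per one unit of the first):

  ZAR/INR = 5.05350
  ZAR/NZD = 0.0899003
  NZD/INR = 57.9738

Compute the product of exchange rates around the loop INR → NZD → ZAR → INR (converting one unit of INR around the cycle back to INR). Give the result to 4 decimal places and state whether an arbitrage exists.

0.9696 (arbitrage exists)

Around INR → NZD → ZAR → INR: 1 ÷ 57.9738 ÷ 0.0899003 × 5.05350 = 0.969615
Product < 1; profitable direction is INR → ZAR → NZD → INR.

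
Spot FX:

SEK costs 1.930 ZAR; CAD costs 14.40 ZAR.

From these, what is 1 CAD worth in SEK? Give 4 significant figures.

CAD/SEK = 7.461

1 CAD × 14.40 = 14.4 ZAR
14.4 ZAR ÷ 1.930 = 7.46114 SEK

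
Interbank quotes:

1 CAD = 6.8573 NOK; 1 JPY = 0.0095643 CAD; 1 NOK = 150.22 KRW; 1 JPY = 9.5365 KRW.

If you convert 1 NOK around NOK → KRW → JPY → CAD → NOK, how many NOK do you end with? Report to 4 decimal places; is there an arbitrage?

Around NOK → KRW → JPY → CAD → NOK: 1 × 150.22 ÷ 9.5365 × 0.0095643 × 6.8573 = 1.033106
Product > 1; profitable direction is NOK → KRW → JPY → CAD → NOK.

1.0331 (arbitrage exists)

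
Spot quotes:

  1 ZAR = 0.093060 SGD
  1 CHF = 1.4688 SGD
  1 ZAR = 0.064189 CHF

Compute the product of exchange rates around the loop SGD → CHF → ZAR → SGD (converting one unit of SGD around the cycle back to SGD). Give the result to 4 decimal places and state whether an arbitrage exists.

Around SGD → CHF → ZAR → SGD: 1 ÷ 1.4688 ÷ 0.064189 × 0.093060 = 0.987051
Product < 1; profitable direction is SGD → ZAR → CHF → SGD.

0.9871 (arbitrage exists)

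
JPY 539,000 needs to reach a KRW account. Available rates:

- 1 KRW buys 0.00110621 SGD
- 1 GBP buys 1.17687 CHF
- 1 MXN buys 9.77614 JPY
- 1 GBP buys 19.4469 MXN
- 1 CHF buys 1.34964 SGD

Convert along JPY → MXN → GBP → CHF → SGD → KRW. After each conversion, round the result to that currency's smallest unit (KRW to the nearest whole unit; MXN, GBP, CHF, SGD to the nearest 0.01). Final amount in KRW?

JPY 539,000 ÷ 9.77614 = MXN 55,134.23
MXN 55,134.23 ÷ 19.4469 = GBP 2,835.12
GBP 2,835.12 × 1.17687 = CHF 3,336.57
CHF 3,336.57 × 1.34964 = SGD 4,503.17
SGD 4,503.17 ÷ 0.00110621 = KRW 4,070,809

KRW 4,070,809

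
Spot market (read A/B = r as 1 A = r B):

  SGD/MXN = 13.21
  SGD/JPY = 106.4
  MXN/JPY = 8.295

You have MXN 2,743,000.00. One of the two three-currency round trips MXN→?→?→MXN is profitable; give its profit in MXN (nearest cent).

Profit: MXN 81,902.01

Profitable loop is MXN → JPY → SGD → MXN:
MXN 2,743,000.00 × 8.295 = JPY 22,753,185
JPY 22,753,185 ÷ 106.4 = SGD 213,845.72
SGD 213,845.72 × 13.21 = MXN 2,824,902.01
Profit = MXN 2,824,902.01 − MXN 2,743,000.00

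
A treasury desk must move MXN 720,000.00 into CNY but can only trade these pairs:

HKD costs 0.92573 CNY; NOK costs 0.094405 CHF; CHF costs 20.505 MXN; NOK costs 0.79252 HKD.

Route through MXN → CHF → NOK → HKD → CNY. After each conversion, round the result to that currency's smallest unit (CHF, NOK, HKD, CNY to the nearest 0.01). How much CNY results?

CNY 272,880.39

MXN 720,000.00 ÷ 20.505 = CHF 35,113.39
CHF 35,113.39 ÷ 0.094405 = NOK 371,944.18
NOK 371,944.18 × 0.79252 = HKD 294,773.20
HKD 294,773.20 × 0.92573 = CNY 272,880.39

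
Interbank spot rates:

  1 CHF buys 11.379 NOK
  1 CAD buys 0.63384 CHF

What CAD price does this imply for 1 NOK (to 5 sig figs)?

NOK/CAD = 0.13865

1 NOK ÷ 11.379 = 0.0878812 CHF
0.0878812 CHF ÷ 0.63384 = 0.138649 CAD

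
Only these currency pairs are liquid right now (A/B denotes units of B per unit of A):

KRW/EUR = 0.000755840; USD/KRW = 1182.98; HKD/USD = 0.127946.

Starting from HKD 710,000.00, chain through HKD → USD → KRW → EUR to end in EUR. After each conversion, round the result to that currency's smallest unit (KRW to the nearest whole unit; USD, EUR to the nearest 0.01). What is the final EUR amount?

HKD 710,000.00 × 0.127946 = USD 90,841.66
USD 90,841.66 × 1182.98 = KRW 107,463,867
KRW 107,463,867 × 0.000755840 = EUR 81,225.49

EUR 81,225.49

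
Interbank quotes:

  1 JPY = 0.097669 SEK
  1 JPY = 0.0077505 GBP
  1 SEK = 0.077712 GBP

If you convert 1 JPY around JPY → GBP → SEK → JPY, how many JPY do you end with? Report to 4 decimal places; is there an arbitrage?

1.0211 (arbitrage exists)

Around JPY → GBP → SEK → JPY: 1 × 0.0077505 ÷ 0.077712 ÷ 0.097669 = 1.021139
Product > 1; profitable direction is JPY → GBP → SEK → JPY.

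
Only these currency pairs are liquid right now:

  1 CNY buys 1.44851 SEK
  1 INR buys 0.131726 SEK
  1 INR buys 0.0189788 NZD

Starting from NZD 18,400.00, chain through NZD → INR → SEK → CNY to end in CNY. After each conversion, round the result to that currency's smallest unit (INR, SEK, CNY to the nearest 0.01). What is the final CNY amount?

CNY 88,165.58

NZD 18,400.00 ÷ 0.0189788 = INR 969,502.81
INR 969,502.81 × 0.131726 = SEK 127,708.73
SEK 127,708.73 ÷ 1.44851 = CNY 88,165.58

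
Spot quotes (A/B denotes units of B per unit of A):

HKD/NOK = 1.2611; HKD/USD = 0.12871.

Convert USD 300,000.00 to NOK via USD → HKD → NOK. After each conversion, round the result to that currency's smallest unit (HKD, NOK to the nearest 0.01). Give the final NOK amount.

NOK 2,939,398.65

USD 300,000.00 ÷ 0.12871 = HKD 2,330,821.23
HKD 2,330,821.23 × 1.2611 = NOK 2,939,398.65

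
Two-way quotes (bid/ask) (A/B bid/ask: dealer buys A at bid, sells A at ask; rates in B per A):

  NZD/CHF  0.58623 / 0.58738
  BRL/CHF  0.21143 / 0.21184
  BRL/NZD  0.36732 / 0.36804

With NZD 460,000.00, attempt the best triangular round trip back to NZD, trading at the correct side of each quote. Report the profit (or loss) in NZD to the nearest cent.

Best loop NZD → CHF → BRL → NZD:
NZD 460,000.00 × 0.58623 (sell NZD at bid) = CHF 269,665.80
CHF 269,665.80 ÷ 0.21184 (buy BRL at ask) = BRL 1,272,969.22
BRL 1,272,969.22 × 0.36732 (sell BRL at bid) = NZD 467,587.05

Net profit: NZD 7,587.05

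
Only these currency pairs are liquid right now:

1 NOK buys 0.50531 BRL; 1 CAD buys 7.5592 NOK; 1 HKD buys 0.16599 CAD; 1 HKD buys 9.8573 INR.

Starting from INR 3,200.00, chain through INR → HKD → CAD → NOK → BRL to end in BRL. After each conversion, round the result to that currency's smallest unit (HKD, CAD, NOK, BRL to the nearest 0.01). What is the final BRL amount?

INR 3,200.00 ÷ 9.8573 = HKD 324.63
HKD 324.63 × 0.16599 = CAD 53.89
CAD 53.89 × 7.5592 = NOK 407.37
NOK 407.37 × 0.50531 = BRL 205.85

BRL 205.85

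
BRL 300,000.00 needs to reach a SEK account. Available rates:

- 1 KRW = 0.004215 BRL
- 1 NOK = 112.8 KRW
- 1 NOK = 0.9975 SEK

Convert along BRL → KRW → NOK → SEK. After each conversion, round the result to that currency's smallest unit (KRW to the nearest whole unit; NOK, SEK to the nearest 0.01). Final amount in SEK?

SEK 629,401.07

BRL 300,000.00 ÷ 0.004215 = KRW 71,174,377
KRW 71,174,377 ÷ 112.8 = NOK 630,978.52
NOK 630,978.52 × 0.9975 = SEK 629,401.07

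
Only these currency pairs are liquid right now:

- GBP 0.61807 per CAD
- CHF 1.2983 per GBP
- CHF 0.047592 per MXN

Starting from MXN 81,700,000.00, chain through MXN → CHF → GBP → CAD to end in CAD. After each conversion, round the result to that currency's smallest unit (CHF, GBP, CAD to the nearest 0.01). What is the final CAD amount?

MXN 81,700,000.00 × 0.047592 = CHF 3,888,266.40
CHF 3,888,266.40 ÷ 1.2983 = GBP 2,994,890.55
GBP 2,994,890.55 ÷ 0.61807 = CAD 4,845,552.36

CAD 4,845,552.36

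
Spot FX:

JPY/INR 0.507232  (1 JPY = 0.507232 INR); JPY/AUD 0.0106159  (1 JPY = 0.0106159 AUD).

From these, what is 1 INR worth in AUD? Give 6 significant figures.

1 INR ÷ 0.507232 = 1.97148 JPY
1.97148 JPY × 0.0106159 = 0.0209291 AUD

INR/AUD = 0.0209291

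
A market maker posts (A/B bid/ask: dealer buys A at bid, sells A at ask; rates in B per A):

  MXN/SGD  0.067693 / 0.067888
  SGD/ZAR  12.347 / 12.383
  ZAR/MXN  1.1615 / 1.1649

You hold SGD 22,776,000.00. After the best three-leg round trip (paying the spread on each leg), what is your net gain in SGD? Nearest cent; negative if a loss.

Best loop SGD → MXN → ZAR → SGD:
SGD 22,776,000.00 ÷ 0.067888 (buy MXN at ask) = MXN 335,493,754.42
MXN 335,493,754.42 ÷ 1.1649 (buy ZAR at ask) = ZAR 288,002,192.82
ZAR 288,002,192.82 ÷ 12.383 (buy SGD at ask) = SGD 23,257,869.08

Net profit: SGD 481,869.08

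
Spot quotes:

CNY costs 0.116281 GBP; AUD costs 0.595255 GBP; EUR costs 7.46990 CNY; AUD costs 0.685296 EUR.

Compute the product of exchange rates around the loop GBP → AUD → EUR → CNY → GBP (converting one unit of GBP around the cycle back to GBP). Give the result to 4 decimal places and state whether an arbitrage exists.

Around GBP → AUD → EUR → CNY → GBP: 1 ÷ 0.595255 × 0.685296 × 7.46990 × 0.116281 = 0.999997
Product ≈ 1 (deviation 0.000%, within rounding noise).

1.0000 (no arbitrage)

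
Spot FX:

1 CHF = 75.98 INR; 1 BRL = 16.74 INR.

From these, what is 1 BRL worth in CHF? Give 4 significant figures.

BRL/CHF = 0.2203

1 BRL × 16.74 = 16.74 INR
16.74 INR ÷ 75.98 = 0.220321 CHF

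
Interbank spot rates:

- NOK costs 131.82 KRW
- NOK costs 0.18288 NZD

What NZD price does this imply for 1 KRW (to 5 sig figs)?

1 KRW ÷ 131.82 = 0.0075861 NOK
0.0075861 NOK × 0.18288 = 0.00138735 NZD

KRW/NZD = 0.0013873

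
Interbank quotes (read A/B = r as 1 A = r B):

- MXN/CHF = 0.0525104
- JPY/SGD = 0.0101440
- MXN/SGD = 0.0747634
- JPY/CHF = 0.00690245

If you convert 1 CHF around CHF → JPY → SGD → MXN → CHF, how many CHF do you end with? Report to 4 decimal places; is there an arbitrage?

1.0322 (arbitrage exists)

Around CHF → JPY → SGD → MXN → CHF: 1 ÷ 0.00690245 × 0.0101440 ÷ 0.0747634 × 0.0525104 = 1.032196
Product > 1; profitable direction is CHF → JPY → SGD → MXN → CHF.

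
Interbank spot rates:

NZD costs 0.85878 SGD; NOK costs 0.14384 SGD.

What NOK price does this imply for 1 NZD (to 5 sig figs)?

1 NZD × 0.85878 = 0.85878 SGD
0.85878 SGD ÷ 0.14384 = 5.97038 NOK

NZD/NOK = 5.9704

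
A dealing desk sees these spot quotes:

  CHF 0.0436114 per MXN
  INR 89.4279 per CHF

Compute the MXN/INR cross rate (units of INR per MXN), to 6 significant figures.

1 MXN × 0.0436114 = 0.0436114 CHF
0.0436114 CHF × 89.4279 = 3.90008 INR

MXN/INR = 3.90008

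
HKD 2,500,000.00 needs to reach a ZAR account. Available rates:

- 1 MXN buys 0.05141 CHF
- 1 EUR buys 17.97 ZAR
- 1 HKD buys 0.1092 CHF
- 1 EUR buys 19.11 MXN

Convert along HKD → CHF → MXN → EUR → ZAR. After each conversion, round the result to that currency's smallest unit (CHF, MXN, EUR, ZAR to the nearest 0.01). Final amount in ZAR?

ZAR 4,993,469.82

HKD 2,500,000.00 × 0.1092 = CHF 273,000.00
CHF 273,000.00 ÷ 0.05141 = MXN 5,310,250.92
MXN 5,310,250.92 ÷ 19.11 = EUR 277,878.12
EUR 277,878.12 × 17.97 = ZAR 4,993,469.82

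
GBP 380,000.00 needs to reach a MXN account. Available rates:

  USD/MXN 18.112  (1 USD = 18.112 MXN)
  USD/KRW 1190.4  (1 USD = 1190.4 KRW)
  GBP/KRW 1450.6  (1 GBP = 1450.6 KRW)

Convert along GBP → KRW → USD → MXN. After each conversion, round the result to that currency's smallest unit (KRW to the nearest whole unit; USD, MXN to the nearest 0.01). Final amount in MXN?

MXN 8,386,963.73

GBP 380,000.00 × 1450.6 = KRW 551,228,000
KRW 551,228,000 ÷ 1190.4 = USD 463,061.16
USD 463,061.16 × 18.112 = MXN 8,386,963.73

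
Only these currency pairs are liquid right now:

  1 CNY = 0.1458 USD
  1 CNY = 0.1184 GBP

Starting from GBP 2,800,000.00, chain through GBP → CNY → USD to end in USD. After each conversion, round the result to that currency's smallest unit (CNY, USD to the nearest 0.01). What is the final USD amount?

USD 3,447,972.97

GBP 2,800,000.00 ÷ 0.1184 = CNY 23,648,648.65
CNY 23,648,648.65 × 0.1458 = USD 3,447,972.97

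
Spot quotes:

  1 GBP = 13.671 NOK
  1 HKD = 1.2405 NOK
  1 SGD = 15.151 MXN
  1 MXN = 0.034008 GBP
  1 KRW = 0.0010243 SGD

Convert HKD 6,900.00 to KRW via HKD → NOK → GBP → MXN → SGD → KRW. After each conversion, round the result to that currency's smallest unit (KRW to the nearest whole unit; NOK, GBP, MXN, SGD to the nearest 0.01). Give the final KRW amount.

KRW 1,186,303

HKD 6,900.00 × 1.2405 = NOK 8,559.45
NOK 8,559.45 ÷ 13.671 = GBP 626.10
GBP 626.10 ÷ 0.034008 = MXN 18,410.37
MXN 18,410.37 ÷ 15.151 = SGD 1,215.13
SGD 1,215.13 ÷ 0.0010243 = KRW 1,186,303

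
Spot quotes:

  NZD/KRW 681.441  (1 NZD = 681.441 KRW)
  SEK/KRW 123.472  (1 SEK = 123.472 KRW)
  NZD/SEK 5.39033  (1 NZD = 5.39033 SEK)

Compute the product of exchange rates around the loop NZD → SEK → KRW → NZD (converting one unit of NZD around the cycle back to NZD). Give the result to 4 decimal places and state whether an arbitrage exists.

0.9767 (arbitrage exists)

Around NZD → SEK → KRW → NZD: 1 × 5.39033 × 123.472 ÷ 681.441 = 0.976687
Product < 1; profitable direction is NZD → KRW → SEK → NZD.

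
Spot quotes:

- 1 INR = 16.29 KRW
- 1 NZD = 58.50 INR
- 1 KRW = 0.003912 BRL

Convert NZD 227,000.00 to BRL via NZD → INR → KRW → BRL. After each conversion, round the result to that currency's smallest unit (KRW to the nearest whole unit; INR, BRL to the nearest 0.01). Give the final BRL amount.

NZD 227,000.00 × 58.50 = INR 13,279,500.00
INR 13,279,500.00 × 16.29 = KRW 216,323,055
KRW 216,323,055 × 0.003912 = BRL 846,255.79

BRL 846,255.79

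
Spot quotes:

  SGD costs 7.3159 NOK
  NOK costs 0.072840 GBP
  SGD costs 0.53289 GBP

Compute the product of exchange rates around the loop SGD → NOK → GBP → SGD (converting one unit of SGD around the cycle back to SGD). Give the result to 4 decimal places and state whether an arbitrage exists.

Around SGD → NOK → GBP → SGD: 1 × 7.3159 × 0.072840 ÷ 0.53289 = 1.000000
Product ≈ 1 (deviation 0.000%, within rounding noise).

1.0000 (no arbitrage)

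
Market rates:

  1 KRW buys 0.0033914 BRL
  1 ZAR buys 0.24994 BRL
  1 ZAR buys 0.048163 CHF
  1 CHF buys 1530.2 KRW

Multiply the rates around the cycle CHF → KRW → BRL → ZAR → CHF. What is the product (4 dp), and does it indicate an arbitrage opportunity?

1.0000 (no arbitrage)

Around CHF → KRW → BRL → ZAR → CHF: 1 × 1530.2 × 0.0033914 ÷ 0.24994 × 0.048163 = 1.000011
Product ≈ 1 (deviation 0.001%, within rounding noise).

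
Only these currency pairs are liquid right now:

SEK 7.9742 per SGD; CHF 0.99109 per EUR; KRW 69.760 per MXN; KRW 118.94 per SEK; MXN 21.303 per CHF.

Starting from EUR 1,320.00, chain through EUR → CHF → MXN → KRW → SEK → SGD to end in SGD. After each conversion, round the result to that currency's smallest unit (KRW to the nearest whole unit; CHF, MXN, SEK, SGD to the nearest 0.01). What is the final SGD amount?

SGD 2,049.84

EUR 1,320.00 × 0.99109 = CHF 1,308.24
CHF 1,308.24 × 21.303 = MXN 27,869.44
MXN 27,869.44 × 69.760 = KRW 1,944,172
KRW 1,944,172 ÷ 118.94 = SEK 16,345.82
SEK 16,345.82 ÷ 7.9742 = SGD 2,049.84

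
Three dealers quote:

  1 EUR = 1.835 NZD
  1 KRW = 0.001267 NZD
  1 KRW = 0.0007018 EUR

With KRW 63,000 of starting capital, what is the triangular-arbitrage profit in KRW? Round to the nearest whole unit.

Profit: KRW 1,034

Profitable loop is KRW → EUR → NZD → KRW:
KRW 63,000 × 0.0007018 = EUR 44.21
EUR 44.21 × 1.835 = NZD 81.13
NZD 81.13 ÷ 0.001267 = KRW 64,034
Profit = KRW 64,034 − KRW 63,000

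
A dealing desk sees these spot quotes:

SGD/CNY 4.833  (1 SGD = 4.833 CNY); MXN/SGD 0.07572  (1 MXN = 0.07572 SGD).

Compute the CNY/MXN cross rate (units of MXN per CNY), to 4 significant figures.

CNY/MXN = 2.733

1 CNY ÷ 4.833 = 0.206911 SGD
0.206911 SGD ÷ 0.07572 = 2.73258 MXN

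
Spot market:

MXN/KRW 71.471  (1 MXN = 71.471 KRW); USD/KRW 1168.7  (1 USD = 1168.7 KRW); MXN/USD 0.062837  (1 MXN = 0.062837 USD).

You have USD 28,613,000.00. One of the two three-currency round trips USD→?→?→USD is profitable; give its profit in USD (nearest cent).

Profitable loop is USD → KRW → MXN → USD:
USD 28,613,000.00 × 1168.7 = KRW 33,440,013,100
KRW 33,440,013,100 ÷ 71.471 = MXN 467,882,261.34
MXN 467,882,261.34 × 0.062837 = USD 29,400,317.66
Profit = USD 29,400,317.66 − USD 28,613,000.00

Profit: USD 787,317.66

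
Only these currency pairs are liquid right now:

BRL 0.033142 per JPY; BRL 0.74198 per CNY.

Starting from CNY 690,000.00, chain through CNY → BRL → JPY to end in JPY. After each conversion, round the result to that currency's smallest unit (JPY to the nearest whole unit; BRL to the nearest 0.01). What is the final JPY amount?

JPY 15,447,656

CNY 690,000.00 × 0.74198 = BRL 511,966.20
BRL 511,966.20 ÷ 0.033142 = JPY 15,447,656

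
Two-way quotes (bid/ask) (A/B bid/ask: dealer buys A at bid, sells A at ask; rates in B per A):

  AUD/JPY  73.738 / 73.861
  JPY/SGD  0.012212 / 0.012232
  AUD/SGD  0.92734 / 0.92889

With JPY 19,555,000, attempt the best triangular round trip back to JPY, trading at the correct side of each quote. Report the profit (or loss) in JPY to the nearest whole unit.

Net profit: JPY 516,700

Best loop JPY → AUD → SGD → JPY:
JPY 19,555,000 ÷ 73.861 (buy AUD at ask) = AUD 264,754.07
AUD 264,754.07 × 0.92734 (sell AUD at bid) = SGD 245,517.03
SGD 245,517.03 ÷ 0.012232 (buy JPY at ask) = JPY 20,071,700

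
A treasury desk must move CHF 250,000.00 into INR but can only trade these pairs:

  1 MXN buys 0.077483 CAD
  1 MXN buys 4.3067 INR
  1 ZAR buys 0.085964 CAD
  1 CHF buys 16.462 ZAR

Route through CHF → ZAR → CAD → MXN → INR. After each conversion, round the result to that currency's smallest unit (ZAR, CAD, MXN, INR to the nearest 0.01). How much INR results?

CHF 250,000.00 × 16.462 = ZAR 4,115,500.00
ZAR 4,115,500.00 × 0.085964 = CAD 353,784.84
CAD 353,784.84 ÷ 0.077483 = MXN 4,565,967.24
MXN 4,565,967.24 × 4.3067 = INR 19,664,251.11

INR 19,664,251.11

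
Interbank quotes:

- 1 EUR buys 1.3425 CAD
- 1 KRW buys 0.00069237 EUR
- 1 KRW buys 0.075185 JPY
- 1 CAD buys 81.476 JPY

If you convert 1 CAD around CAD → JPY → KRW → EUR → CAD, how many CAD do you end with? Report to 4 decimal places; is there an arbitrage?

1.0073 (arbitrage exists)

Around CAD → JPY → KRW → EUR → CAD: 1 × 81.476 ÷ 0.075185 × 0.00069237 × 1.3425 = 1.007282
Product > 1; profitable direction is CAD → JPY → KRW → EUR → CAD.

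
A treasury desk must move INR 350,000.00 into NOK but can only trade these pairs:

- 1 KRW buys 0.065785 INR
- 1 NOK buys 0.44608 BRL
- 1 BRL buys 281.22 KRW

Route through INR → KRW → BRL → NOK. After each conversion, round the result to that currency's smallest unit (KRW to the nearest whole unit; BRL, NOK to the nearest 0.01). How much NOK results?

NOK 42,411.36

INR 350,000.00 ÷ 0.065785 = KRW 5,320,362
KRW 5,320,362 ÷ 281.22 = BRL 18,918.86
BRL 18,918.86 ÷ 0.44608 = NOK 42,411.36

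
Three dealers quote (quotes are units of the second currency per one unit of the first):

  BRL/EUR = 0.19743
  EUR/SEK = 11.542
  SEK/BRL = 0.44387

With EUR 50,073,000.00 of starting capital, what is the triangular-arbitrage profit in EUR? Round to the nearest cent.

Profit: EUR 573,987.74

Profitable loop is EUR → SEK → BRL → EUR:
EUR 50,073,000.00 × 11.542 = SEK 577,942,566.00
SEK 577,942,566.00 × 0.44387 = BRL 256,531,366.77
BRL 256,531,366.77 × 0.19743 = EUR 50,646,987.74
Profit = EUR 50,646,987.74 − EUR 50,073,000.00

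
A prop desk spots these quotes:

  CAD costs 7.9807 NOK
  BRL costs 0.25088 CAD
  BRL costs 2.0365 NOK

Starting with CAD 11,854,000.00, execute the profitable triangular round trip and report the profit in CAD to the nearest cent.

Profit: CAD 203,084.67

Profitable loop is CAD → BRL → NOK → CAD:
CAD 11,854,000.00 ÷ 0.25088 = BRL 47,249,681.12
BRL 47,249,681.12 × 2.0365 = NOK 96,223,975.61
NOK 96,223,975.61 ÷ 7.9807 = CAD 12,057,084.67
Profit = CAD 12,057,084.67 − CAD 11,854,000.00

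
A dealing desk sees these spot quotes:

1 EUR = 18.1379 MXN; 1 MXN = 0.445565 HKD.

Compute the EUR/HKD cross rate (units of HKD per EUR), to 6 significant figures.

1 EUR × 18.1379 = 18.1379 MXN
18.1379 MXN × 0.445565 = 8.08161 HKD

EUR/HKD = 8.08161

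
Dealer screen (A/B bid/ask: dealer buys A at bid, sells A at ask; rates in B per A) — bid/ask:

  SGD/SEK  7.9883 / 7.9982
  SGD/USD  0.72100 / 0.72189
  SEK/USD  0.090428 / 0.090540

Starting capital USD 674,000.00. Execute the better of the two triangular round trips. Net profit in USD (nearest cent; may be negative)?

Net profit: USD 444.42

Best loop USD → SGD → SEK → USD:
USD 674,000.00 ÷ 0.72189 (buy SGD at ask) = SGD 933,660.25
SGD 933,660.25 × 7.9883 (sell SGD at bid) = SEK 7,458,358.20
SEK 7,458,358.20 × 0.090428 (sell SEK at bid) = USD 674,444.42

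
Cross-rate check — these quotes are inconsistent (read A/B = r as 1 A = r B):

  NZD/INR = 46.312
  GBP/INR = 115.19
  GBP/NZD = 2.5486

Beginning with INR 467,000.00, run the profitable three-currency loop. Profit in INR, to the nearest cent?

Profit: INR 11,516.94

Profitable loop is INR → GBP → NZD → INR:
INR 467,000.00 ÷ 115.19 = GBP 4,054.17
GBP 4,054.17 × 2.5486 = NZD 10,332.46
NZD 10,332.46 × 46.312 = INR 478,516.94
Profit = INR 478,516.94 − INR 467,000.00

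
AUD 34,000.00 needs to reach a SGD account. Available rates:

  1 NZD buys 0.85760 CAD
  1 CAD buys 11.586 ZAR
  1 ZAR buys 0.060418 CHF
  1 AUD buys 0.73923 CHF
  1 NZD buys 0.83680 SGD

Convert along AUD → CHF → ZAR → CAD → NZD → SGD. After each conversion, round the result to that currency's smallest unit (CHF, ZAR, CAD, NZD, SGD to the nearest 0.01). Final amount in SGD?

AUD 34,000.00 × 0.73923 = CHF 25,133.82
CHF 25,133.82 ÷ 0.060418 = ZAR 415,998.87
ZAR 415,998.87 ÷ 11.586 = CAD 35,905.31
CAD 35,905.31 ÷ 0.85760 = NZD 41,867.20
NZD 41,867.20 × 0.83680 = SGD 35,034.47

SGD 35,034.47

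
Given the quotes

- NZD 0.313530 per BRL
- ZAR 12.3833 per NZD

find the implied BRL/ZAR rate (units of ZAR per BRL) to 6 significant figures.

BRL/ZAR = 3.88254

1 BRL × 0.313530 = 0.31353 NZD
0.31353 NZD × 12.3833 = 3.88254 ZAR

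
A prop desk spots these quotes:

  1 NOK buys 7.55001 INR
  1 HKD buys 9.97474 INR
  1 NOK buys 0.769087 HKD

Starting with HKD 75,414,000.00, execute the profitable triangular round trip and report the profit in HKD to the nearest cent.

Profitable loop is HKD → INR → NOK → HKD:
HKD 75,414,000.00 × 9.97474 = INR 752,235,042.36
INR 752,235,042.36 ÷ 7.55001 = NOK 99,633,648.48
NOK 99,633,648.48 × 0.769087 = HKD 76,626,943.81
Profit = HKD 76,626,943.81 − HKD 75,414,000.00

Profit: HKD 1,212,943.81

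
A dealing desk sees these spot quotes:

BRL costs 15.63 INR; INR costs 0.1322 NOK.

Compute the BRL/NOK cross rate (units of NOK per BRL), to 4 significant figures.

1 BRL × 15.63 = 15.63 INR
15.63 INR × 0.1322 = 2.06629 NOK

BRL/NOK = 2.066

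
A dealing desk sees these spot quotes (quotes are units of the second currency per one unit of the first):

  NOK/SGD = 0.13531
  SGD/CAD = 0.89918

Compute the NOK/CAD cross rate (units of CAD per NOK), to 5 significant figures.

1 NOK × 0.13531 = 0.13531 SGD
0.13531 SGD × 0.89918 = 0.121668 CAD

NOK/CAD = 0.12167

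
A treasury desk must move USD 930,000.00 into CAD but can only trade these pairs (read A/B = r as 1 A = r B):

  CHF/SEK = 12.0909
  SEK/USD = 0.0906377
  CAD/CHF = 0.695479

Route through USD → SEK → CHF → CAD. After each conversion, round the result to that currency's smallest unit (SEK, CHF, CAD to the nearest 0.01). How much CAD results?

USD 930,000.00 ÷ 0.0906377 = SEK 10,260,631.06
SEK 10,260,631.06 ÷ 12.0909 = CHF 848,624.26
CHF 848,624.26 ÷ 0.695479 = CAD 1,220,201.13

CAD 1,220,201.13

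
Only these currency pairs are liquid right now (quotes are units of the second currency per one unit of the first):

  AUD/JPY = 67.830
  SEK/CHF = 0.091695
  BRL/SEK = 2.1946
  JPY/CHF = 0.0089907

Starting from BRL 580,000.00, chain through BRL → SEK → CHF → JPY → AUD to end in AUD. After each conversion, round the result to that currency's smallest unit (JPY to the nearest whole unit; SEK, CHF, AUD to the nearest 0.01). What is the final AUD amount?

AUD 191,387.56

BRL 580,000.00 × 2.1946 = SEK 1,272,868.00
SEK 1,272,868.00 × 0.091695 = CHF 116,715.63
CHF 116,715.63 ÷ 0.0089907 = JPY 12,981,818
JPY 12,981,818 ÷ 67.830 = AUD 191,387.56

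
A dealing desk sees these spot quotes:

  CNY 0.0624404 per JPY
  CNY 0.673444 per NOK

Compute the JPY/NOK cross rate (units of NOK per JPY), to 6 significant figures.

1 JPY × 0.0624404 = 0.0624404 CNY
0.0624404 CNY ÷ 0.673444 = 0.092718 NOK

JPY/NOK = 0.0927180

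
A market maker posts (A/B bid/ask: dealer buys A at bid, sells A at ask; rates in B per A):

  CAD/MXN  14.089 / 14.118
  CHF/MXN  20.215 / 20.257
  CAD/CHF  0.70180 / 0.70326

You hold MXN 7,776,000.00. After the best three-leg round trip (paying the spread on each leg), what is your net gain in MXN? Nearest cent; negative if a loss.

Net profit: MXN 37,942.01

Best loop MXN → CAD → CHF → MXN:
MXN 7,776,000.00 ÷ 14.118 (buy CAD at ask) = CAD 550,786.23
CAD 550,786.23 × 0.70180 (sell CAD at bid) = CHF 386,541.78
CHF 386,541.78 × 20.215 (sell CHF at bid) = MXN 7,813,942.01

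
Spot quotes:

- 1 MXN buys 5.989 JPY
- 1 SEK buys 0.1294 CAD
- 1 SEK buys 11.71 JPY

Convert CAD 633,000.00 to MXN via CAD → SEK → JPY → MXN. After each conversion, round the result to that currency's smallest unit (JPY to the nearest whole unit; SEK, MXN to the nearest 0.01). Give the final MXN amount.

CAD 633,000.00 ÷ 0.1294 = SEK 4,891,808.35
SEK 4,891,808.35 × 11.71 = JPY 57,283,076
JPY 57,283,076 ÷ 5.989 = MXN 9,564,714.64

MXN 9,564,714.64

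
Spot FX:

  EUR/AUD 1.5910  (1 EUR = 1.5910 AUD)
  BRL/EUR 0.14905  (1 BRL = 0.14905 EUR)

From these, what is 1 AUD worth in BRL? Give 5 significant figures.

AUD/BRL = 4.2169

1 AUD ÷ 1.5910 = 0.628536 EUR
0.628536 EUR ÷ 0.14905 = 4.21694 BRL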